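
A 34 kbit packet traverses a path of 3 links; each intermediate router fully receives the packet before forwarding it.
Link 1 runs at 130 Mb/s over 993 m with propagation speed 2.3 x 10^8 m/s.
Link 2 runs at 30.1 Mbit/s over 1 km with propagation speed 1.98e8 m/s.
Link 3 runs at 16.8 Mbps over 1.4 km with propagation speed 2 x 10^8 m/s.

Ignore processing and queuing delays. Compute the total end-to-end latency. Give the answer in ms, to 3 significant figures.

L = 34000 bits.
Transmission delays (L/R per hop): 0.261538, 1.12957, 2.02381 ms; sum = 3.41492 ms.
Propagation delays (d/s per hop): 0.00431739, 0.00505051, 0.007 ms; sum = 0.0163679 ms.
End-to-end = 3.43 ms.

3.43 ms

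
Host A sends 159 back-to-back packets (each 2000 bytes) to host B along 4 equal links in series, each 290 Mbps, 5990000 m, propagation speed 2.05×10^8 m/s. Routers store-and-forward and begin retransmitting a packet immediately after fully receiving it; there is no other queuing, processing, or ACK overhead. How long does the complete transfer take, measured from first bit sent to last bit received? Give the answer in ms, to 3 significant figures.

Per-hop transmission t_tx = L/R = 16000/290000000 = 0.0551724 ms.
Per-hop propagation t_prop = 5990000/2.05e+08 = 29.2195 ms.
Pipeline fill: first packet needs 4·t_tx to clear all hops; remaining 158 packets each add one t_tx.
Total = (4+159-1)·t_tx + 4·t_prop = 162·0.0551724 + 4·29.2195 = 126 ms.

126 ms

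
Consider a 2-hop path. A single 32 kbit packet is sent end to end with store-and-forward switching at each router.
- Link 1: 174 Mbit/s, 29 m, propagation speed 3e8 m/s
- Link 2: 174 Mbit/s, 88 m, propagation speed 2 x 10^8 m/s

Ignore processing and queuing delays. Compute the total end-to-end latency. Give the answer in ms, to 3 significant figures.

0.368 ms

L = 32000 bits.
Transmission delay per hop = L/R = 32000/174000000 = 0.183908 ms; 2 hops → 0.367816 ms.
Propagation delays (d/s per hop): 9.66667e-05, 0.00044 ms; sum = 0.000536667 ms.
End-to-end = 0.368 ms.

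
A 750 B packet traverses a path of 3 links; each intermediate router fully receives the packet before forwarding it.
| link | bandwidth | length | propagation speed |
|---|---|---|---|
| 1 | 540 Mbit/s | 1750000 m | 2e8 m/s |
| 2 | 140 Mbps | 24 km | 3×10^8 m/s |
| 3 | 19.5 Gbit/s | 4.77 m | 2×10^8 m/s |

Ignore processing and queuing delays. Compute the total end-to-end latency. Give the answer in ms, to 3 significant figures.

8.88 ms

L = 750 × 8 = 6000 bits.
Transmission delays (L/R per hop): 0.0111111, 0.0428571, 0.000307692 ms; sum = 0.0542759 ms.
Propagation delays (d/s per hop): 8.75, 0.08, 2.385e-05 ms; sum = 8.83002 ms.
End-to-end = 8.88 ms.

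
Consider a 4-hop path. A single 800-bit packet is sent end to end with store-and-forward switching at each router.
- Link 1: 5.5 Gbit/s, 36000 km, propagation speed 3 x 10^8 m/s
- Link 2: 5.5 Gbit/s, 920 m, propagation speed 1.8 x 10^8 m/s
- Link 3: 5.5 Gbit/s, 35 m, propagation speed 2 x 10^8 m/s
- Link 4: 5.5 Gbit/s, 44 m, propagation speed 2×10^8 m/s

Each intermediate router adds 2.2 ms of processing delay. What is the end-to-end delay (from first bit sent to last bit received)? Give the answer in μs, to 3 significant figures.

Transmission delay per hop = L/R = 800/5500000000 = 0.145455 μs; 4 hops → 0.581818 μs.
Propagation delays (d/s per hop): 120000, 5.11111, 0.175, 0.22 μs; sum = 120006 μs.
Processing at 3 router(s): 3 × 2.2 ms = 6600 μs.
End-to-end = 127000 μs.

127000 μs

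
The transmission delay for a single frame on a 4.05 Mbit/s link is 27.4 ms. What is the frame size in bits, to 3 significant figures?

111000 bits

L = R × t_tx = 4050000 b/s × 0.0274 s = 110970 bits.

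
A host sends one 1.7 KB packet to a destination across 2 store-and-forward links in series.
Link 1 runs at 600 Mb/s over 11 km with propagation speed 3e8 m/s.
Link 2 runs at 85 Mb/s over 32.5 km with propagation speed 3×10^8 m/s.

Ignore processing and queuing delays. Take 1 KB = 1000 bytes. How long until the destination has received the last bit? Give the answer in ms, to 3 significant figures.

0.328 ms

L = 13600 bits.
Transmission delays (L/R per hop): 0.0226667, 0.16 ms; sum = 0.182667 ms.
Propagation delays (d/s per hop): 0.0366667, 0.108333 ms; sum = 0.145 ms.
End-to-end = 0.328 ms.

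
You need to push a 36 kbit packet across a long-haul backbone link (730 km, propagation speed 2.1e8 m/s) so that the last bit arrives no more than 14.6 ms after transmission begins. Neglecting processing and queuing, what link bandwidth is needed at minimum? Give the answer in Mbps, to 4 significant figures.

Propagation delay = 730000 / 210000000 = 3.47619 ms.
Transmission budget = 14.6 − 3.47619 = 11.1238 ms.
R ≥ L / t_tx = 36000 bits / 0.0111238 s = 3.236 Mbps.

3.236 Mbps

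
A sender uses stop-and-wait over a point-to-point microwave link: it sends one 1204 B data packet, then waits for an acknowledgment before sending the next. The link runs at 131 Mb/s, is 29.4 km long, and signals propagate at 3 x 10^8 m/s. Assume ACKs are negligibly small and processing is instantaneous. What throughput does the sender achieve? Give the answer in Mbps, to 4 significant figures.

t_tx = L/R = 9632/131000000 = 7.35267e-05 s.
t_prop = 29400/300000000 = 9.8e-05 s; RTT = 0.000196 s.
Cycle = t_tx + RTT = 0.000269527 s.
Throughput = L / cycle = 9632 / 0.000269527 = 35.74 Mbps.

35.74 Mbps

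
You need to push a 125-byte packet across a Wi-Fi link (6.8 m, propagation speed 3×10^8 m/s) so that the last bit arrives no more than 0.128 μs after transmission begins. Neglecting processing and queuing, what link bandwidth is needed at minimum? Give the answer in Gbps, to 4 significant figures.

9.494 Gbps

L = 1000 bits.
Propagation delay = 6.8 / 300000000 = 0.0226667 μs.
Transmission budget = 0.128 − 0.0226667 = 0.105333 μs.
R ≥ L / t_tx = 1000 bits / 1.05333e-07 s = 9.494 Gbps.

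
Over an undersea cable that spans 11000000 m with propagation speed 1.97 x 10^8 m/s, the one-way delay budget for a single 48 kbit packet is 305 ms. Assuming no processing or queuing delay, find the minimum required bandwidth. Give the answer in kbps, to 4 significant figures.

192.6 kbps

Propagation delay = 11000000 / 197000000 = 55.8376 ms.
Transmission budget = 305 − 55.8376 = 249.162 ms.
R ≥ L / t_tx = 48000 bits / 0.249162 s = 192.6 kbps.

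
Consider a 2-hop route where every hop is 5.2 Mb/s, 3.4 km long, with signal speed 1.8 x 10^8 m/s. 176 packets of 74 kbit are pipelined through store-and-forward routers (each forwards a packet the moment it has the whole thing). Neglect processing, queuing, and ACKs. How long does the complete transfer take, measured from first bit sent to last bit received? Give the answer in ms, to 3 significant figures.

2520 ms

Per-hop transmission t_tx = L/R = 74000/5200000 = 14.2308 ms.
Per-hop propagation t_prop = 3400/180000000 = 0.0188889 ms.
Pipeline fill: first packet needs 2·t_tx to clear all hops; remaining 175 packets each add one t_tx.
Total = (2+176-1)·t_tx + 2·t_prop = 177·14.2308 + 2·0.0188889 = 2520 ms.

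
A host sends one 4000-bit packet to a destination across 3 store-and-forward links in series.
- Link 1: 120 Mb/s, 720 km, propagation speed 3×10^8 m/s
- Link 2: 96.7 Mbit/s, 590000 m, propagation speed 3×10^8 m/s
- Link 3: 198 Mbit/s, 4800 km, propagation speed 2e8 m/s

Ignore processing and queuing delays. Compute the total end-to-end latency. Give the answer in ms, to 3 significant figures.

28.5 ms

Transmission delays (L/R per hop): 0.0333333, 0.041365, 0.020202 ms; sum = 0.0949004 ms.
Propagation delays (d/s per hop): 2.4, 1.96667, 24 ms; sum = 28.3667 ms.
End-to-end = 28.5 ms.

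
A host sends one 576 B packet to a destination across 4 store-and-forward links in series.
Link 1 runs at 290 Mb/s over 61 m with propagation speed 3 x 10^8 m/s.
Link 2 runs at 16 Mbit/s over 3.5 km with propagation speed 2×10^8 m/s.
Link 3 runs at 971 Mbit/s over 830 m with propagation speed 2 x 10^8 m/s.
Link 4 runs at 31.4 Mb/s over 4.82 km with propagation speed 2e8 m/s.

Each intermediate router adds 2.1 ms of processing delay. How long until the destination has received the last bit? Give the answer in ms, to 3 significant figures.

6.80 ms

L = 576 × 8 = 4608 bits.
Transmission delays (L/R per hop): 0.0158897, 0.288, 0.00474562, 0.146752 ms; sum = 0.455387 ms.
Propagation delays (d/s per hop): 0.000203333, 0.0175, 0.00415, 0.0241 ms; sum = 0.0459533 ms.
Processing at 3 router(s): 3 × 2.1 ms = 6.3 ms.
End-to-end = 6.80 ms.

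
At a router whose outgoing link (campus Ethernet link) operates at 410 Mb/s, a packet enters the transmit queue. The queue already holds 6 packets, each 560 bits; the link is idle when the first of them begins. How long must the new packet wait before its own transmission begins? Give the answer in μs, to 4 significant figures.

Each queued packet: L/R = 560/410000000 = 1.36585 μs.
6 queued → 8.19512 μs.
Queuing delay = 8.195 μs.

8.195 μs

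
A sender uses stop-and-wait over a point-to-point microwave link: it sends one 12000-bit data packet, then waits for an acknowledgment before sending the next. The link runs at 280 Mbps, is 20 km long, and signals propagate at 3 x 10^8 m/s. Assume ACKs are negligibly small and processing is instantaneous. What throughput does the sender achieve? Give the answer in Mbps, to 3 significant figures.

68.1 Mbps

t_tx = L/R = 12000/280000000 = 4.28571e-05 s.
t_prop = 20000/300000000 = 6.66667e-05 s; RTT = 0.000133333 s.
Cycle = t_tx + RTT = 0.00017619 s.
Throughput = L / cycle = 12000 / 0.00017619 = 68.1 Mbps.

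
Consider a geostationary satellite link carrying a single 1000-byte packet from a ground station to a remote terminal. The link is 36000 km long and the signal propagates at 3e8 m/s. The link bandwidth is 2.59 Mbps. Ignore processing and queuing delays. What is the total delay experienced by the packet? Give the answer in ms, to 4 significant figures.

123.1 ms

L = 1000 × 8 = 8000 bits.
Transmission delay = L/R = 8000 / 2590000 = 3.0888 ms.
Propagation delay = d/s = 36000000 m / 300000000 m/s = 120 ms.
Total = 123.1 ms.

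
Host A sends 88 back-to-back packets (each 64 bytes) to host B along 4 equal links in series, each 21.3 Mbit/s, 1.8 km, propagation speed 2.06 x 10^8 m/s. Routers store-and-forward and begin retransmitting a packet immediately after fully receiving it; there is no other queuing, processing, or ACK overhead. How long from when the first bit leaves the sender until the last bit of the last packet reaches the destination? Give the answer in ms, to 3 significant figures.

2.22 ms

Per-hop transmission t_tx = L/R = 512/21300000 = 0.0240376 ms.
Per-hop propagation t_prop = 1800/206000000 = 0.00873786 ms.
Pipeline fill: first packet needs 4·t_tx to clear all hops; remaining 87 packets each add one t_tx.
Total = (4+88-1)·t_tx + 4·t_prop = 91·0.0240376 + 4·0.00873786 = 2.22 ms.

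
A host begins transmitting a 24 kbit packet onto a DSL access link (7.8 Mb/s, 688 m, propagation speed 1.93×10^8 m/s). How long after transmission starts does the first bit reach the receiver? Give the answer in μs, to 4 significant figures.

First bit experiences only propagation delay: d/s = 688/193000000 = 3.565 μs.

3.565 μs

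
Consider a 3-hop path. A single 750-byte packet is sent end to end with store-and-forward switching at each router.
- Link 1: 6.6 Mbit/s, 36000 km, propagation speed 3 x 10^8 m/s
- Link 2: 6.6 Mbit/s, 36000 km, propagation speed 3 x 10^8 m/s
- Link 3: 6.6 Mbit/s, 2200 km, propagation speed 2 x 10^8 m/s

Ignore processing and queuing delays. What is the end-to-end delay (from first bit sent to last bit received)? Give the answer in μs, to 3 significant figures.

254000 μs

L = 750 × 8 = 6000 bits.
Transmission delay per hop = L/R = 6000/6600000 = 909.091 μs; 3 hops → 2727.27 μs.
Propagation delays (d/s per hop): 120000, 120000, 11000 μs; sum = 251000 μs.
End-to-end = 254000 μs.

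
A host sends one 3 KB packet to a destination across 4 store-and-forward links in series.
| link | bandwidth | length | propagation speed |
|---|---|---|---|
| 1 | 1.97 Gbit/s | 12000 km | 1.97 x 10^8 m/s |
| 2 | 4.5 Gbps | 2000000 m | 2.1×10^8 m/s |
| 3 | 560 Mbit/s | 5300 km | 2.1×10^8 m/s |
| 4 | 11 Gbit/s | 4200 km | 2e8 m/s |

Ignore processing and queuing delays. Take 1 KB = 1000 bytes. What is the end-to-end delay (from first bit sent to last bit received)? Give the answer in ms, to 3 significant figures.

117 ms

L = 24000 bits.
Transmission delays (L/R per hop): 0.0121827, 0.00533333, 0.0428571, 0.00218182 ms; sum = 0.062555 ms.
Propagation delays (d/s per hop): 60.9137, 9.52381, 25.2381, 21 ms; sum = 116.676 ms.
End-to-end = 117 ms.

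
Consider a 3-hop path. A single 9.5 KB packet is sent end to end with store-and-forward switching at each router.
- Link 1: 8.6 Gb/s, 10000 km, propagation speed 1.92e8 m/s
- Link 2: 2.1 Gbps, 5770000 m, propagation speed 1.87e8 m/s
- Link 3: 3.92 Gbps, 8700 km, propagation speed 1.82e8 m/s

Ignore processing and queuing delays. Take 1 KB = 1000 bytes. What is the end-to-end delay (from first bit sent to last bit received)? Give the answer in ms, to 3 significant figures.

131 ms

L = 76000 bits.
Transmission delays (L/R per hop): 0.00883721, 0.0361905, 0.0193878 ms; sum = 0.0644154 ms.
Propagation delays (d/s per hop): 52.0833, 30.8556, 47.8022 ms; sum = 130.741 ms.
End-to-end = 131 ms.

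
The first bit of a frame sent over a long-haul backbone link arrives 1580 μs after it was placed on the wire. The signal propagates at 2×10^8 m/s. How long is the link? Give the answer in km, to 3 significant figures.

d = s × t_prop = 200000000 × 0.00158 = 316 km.

316 km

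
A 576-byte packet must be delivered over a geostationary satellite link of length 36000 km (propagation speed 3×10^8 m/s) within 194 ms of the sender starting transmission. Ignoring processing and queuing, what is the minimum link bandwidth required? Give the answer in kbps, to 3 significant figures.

62.3 kbps

L = 4608 bits.
Propagation delay = 36000000 / 300000000 = 120 ms.
Transmission budget = 194 − 120 = 74 ms.
R ≥ L / t_tx = 4608 bits / 0.074 s = 62.3 kbps.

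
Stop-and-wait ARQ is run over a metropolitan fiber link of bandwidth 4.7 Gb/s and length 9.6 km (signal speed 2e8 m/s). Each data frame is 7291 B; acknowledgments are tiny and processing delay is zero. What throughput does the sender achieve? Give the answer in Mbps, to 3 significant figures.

t_tx = L/R = 58328/4700000000 = 1.24102e-05 s.
t_prop = 9600/200000000 = 4.8e-05 s; RTT = 9.6e-05 s.
Cycle = t_tx + RTT = 0.00010841 s.
Throughput = L / cycle = 58328 / 0.00010841 = 538 Mbps.

538 Mbps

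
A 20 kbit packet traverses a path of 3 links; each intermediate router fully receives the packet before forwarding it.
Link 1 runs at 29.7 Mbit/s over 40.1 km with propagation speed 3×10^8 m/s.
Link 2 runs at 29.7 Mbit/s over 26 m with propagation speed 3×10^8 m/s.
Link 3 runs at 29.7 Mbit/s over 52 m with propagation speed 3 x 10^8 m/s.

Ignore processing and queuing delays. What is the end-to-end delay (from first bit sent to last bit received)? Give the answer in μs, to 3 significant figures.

L = 20000 bits.
Transmission delay per hop = L/R = 20000/29700000 = 673.401 μs; 3 hops → 2020.2 μs.
Propagation delays (d/s per hop): 133.667, 0.0866667, 0.173333 μs; sum = 133.927 μs.
End-to-end = 2150 μs.

2150 μs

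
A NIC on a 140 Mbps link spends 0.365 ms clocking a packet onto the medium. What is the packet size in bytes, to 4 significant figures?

L = R × t_tx = 140000000 b/s × 0.000365 s = 51100 bits.
In bytes: 51100 / 8 = 6388 bytes.

6388 bytes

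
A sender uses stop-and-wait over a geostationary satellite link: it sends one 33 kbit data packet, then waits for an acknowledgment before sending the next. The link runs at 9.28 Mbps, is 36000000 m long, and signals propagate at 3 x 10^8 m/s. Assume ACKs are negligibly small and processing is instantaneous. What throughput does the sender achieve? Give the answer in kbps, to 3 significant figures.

t_tx = L/R = 33000/9280000 = 0.00355603 s.
t_prop = 36000000/300000000 = 0.12 s; RTT = 0.24 s.
Cycle = t_tx + RTT = 0.243556 s.
Throughput = L / cycle = 33000 / 0.243556 = 135 kbps.

135 kbps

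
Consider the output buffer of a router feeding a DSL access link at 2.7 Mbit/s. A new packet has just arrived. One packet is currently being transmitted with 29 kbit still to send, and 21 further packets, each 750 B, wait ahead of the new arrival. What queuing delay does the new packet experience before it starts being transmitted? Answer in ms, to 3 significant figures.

Each queued packet: L/R = 6000/2700000 = 2.22222 ms.
21 queued → 46.6667 ms.
Plus remaining 29000 bits of current packet: 10.7407 ms.
Queuing delay = 57.4 ms.

57.4 ms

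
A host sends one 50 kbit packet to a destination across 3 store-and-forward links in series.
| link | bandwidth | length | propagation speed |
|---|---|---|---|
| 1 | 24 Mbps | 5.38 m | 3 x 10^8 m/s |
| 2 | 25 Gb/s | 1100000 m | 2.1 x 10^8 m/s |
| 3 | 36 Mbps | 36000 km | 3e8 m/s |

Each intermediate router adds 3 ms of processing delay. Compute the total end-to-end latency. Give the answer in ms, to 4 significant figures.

L = 50000 bits.
Transmission delays (L/R per hop): 2.08333, 0.002, 1.38889 ms; sum = 3.47422 ms.
Propagation delays (d/s per hop): 1.79333e-05, 5.2381, 120 ms; sum = 125.238 ms.
Processing at 2 router(s): 2 × 3 ms = 6 ms.
End-to-end = 134.7 ms.

134.7 ms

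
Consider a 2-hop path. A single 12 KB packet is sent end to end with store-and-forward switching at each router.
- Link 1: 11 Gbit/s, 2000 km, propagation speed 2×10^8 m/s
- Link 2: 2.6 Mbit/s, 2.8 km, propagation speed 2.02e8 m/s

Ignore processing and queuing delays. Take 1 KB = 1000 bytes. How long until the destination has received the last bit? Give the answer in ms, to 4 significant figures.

46.95 ms

L = 96000 bits.
Transmission delays (L/R per hop): 0.00872727, 36.9231 ms; sum = 36.9318 ms.
Propagation delays (d/s per hop): 10, 0.0138614 ms; sum = 10.0139 ms.
End-to-end = 46.95 ms.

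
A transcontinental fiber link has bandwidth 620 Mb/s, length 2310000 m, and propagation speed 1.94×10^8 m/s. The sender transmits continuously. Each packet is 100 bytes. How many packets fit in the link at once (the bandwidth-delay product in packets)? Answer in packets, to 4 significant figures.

Propagation delay = 2310000 / 194000000 = 0.0119072 s.
BDP = R × t_prop = 620000000 × 0.0119072 = 7382470 bits.
In packets of 800 bits: 9228 packets.

9228 packets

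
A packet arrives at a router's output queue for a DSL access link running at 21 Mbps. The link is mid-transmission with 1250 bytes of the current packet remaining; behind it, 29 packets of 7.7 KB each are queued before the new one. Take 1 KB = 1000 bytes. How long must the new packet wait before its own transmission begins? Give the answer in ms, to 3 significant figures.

Each queued packet: L/R = 61600/21000000 = 2.93333 ms.
29 queued → 85.0667 ms.
Plus remaining 10000 bits of current packet: 0.47619 ms.
Queuing delay = 85.5 ms.

85.5 ms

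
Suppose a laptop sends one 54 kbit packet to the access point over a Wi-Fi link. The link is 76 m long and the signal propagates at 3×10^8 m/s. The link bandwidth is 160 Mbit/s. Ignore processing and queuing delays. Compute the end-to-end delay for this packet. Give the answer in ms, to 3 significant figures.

0.338 ms

L = 54000 bits.
Transmission delay = L/R = 54000 / 160000000 = 0.3375 ms.
Propagation delay = d/s = 76 m / 300000000 m/s = 0.000253333 ms.
Total = 0.338 ms.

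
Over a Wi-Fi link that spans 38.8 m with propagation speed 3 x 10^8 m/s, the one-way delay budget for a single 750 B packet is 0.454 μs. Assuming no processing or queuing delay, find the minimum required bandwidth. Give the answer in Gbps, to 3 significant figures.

18.5 Gbps

L = 6000 bits.
Propagation delay = 38.8 / 300000000 = 0.129333 μs.
Transmission budget = 0.454 − 0.129333 = 0.324667 μs.
R ≥ L / t_tx = 6000 bits / 3.24667e-07 s = 18.5 Gbps.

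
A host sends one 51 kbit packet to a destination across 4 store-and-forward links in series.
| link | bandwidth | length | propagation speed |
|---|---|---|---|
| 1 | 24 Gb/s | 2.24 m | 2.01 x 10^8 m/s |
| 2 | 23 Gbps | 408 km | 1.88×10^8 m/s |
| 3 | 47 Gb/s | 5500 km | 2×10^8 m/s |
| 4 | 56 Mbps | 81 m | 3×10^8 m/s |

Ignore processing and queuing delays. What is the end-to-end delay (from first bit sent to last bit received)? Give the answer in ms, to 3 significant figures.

30.6 ms

L = 51000 bits.
Transmission delays (L/R per hop): 0.002125, 0.00221739, 0.00108511, 0.910714 ms; sum = 0.916142 ms.
Propagation delays (d/s per hop): 1.11443e-05, 2.17021, 27.5, 0.00027 ms; sum = 29.6705 ms.
End-to-end = 30.6 ms.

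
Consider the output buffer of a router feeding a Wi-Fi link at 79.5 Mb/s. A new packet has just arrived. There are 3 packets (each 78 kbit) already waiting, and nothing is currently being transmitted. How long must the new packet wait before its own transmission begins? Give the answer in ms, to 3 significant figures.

2.94 ms

Each queued packet: L/R = 78000/79500000 = 0.981132 ms.
3 queued → 2.9434 ms.
Queuing delay = 2.94 ms.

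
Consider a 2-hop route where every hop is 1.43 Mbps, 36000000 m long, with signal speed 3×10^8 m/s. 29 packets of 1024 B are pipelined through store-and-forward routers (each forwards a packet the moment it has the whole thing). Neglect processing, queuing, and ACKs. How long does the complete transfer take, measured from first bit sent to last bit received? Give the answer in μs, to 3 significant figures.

Per-hop transmission t_tx = L/R = 8192/1430000 = 5728.67 μs.
Per-hop propagation t_prop = 36000000/300000000 = 120000 μs.
Pipeline fill: first packet needs 2·t_tx to clear all hops; remaining 28 packets each add one t_tx.
Total = (2+29-1)·t_tx + 2·t_prop = 30·5728.67 + 2·120000 = 412000 μs.

412000 μs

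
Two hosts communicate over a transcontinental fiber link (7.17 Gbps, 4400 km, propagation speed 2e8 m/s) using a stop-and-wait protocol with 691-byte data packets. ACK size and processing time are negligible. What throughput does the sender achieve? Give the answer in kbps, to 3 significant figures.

t_tx = L/R = 5528/7170000000 = 7.7099e-07 s.
t_prop = 4400000/200000000 = 0.022 s; RTT = 0.044 s.
Cycle = t_tx + RTT = 0.0440008 s.
Throughput = L / cycle = 5528 / 0.0440008 = 126 kbps.

126 kbps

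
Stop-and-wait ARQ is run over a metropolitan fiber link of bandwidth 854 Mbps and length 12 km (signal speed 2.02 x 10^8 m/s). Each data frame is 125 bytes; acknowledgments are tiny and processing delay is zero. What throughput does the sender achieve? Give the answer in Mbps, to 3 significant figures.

t_tx = L/R = 1000/854000000 = 1.17096e-06 s.
t_prop = 12000/202000000 = 5.94059e-05 s; RTT = 0.000118812 s.
Cycle = t_tx + RTT = 0.000119983 s.
Throughput = L / cycle = 1000 / 0.000119983 = 8.33 Mbps.

8.33 Mbps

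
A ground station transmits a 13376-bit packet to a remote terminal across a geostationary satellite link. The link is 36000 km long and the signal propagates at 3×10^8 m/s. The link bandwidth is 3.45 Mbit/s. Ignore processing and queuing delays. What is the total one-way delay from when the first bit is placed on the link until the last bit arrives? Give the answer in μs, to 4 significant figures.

Transmission delay = L/R = 13376 / 3450000 = 3877.1 μs.
Propagation delay = d/s = 36000000 m / 300000000 m/s = 120000 μs.
Total = 123900 μs.

123900 μs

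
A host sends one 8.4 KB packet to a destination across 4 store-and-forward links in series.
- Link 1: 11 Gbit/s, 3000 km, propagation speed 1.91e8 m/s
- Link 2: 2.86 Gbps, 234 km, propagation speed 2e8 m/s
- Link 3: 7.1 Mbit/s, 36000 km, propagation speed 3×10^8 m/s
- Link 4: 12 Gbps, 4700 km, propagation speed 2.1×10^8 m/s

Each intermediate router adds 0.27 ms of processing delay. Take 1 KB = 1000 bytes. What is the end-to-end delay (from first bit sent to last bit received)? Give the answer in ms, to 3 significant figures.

L = 67200 bits.
Transmission delays (L/R per hop): 0.00610909, 0.0234965, 9.46479, 0.0056 ms; sum = 9.49999 ms.
Propagation delays (d/s per hop): 15.7068, 1.17, 120, 22.381 ms; sum = 159.258 ms.
Processing at 3 router(s): 3 × 0.27 ms = 0.81 ms.
End-to-end = 170 ms.

170 ms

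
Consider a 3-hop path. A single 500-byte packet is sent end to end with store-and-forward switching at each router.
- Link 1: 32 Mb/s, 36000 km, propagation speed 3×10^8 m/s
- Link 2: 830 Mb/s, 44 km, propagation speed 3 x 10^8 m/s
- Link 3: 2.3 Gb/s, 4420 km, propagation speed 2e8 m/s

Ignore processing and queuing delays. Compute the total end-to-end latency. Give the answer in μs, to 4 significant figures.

L = 500 × 8 = 4000 bits.
Transmission delays (L/R per hop): 125, 4.81928, 1.73913 μs; sum = 131.558 μs.
Propagation delays (d/s per hop): 120000, 146.667, 22100 μs; sum = 142247 μs.
End-to-end = 142400 μs.

142400 μs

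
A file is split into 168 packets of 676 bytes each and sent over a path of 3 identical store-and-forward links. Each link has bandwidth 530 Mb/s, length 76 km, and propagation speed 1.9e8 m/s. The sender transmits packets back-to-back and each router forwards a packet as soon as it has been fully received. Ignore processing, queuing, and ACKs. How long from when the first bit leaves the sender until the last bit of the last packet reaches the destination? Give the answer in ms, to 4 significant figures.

2.935 ms

Per-hop transmission t_tx = L/R = 5408/530000000 = 0.0102038 ms.
Per-hop propagation t_prop = 76000/190000000 = 0.4 ms.
Pipeline fill: first packet needs 3·t_tx to clear all hops; remaining 167 packets each add one t_tx.
Total = (3+168-1)·t_tx + 3·t_prop = 170·0.0102038 + 3·0.4 = 2.935 ms.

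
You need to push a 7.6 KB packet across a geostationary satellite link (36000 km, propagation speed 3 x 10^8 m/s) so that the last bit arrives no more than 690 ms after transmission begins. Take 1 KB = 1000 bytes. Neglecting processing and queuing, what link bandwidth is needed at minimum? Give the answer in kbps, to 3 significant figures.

L = 60800 bits.
Propagation delay = 36000000 / 300000000 = 120 ms.
Transmission budget = 690 − 120 = 570 ms.
R ≥ L / t_tx = 60800 bits / 0.57 s = 107 kbps.

107 kbps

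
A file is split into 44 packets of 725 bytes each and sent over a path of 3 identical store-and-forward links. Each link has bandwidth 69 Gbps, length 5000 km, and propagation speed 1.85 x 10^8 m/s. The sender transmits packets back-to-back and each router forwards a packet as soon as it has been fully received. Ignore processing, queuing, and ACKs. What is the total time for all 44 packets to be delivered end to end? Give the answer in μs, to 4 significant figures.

81080 μs

Per-hop transmission t_tx = L/R = 5800/69000000000 = 0.084058 μs.
Per-hop propagation t_prop = 5000000/185000000 = 27027 μs.
Pipeline fill: first packet needs 3·t_tx to clear all hops; remaining 43 packets each add one t_tx.
Total = (3+44-1)·t_tx + 3·t_prop = 46·0.084058 + 3·27027 = 81080 μs.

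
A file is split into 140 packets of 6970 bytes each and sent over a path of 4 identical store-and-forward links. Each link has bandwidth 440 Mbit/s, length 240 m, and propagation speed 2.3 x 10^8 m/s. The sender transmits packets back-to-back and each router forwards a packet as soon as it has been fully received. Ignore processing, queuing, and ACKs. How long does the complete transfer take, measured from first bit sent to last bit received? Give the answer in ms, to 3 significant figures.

Per-hop transmission t_tx = L/R = 55760/440000000 = 0.126727 ms.
Per-hop propagation t_prop = 240/2.3e+08 = 0.00104348 ms.
Pipeline fill: first packet needs 4·t_tx to clear all hops; remaining 139 packets each add one t_tx.
Total = (4+140-1)·t_tx + 4·t_prop = 143·0.126727 + 4·0.00104348 = 18.1 ms.

18.1 ms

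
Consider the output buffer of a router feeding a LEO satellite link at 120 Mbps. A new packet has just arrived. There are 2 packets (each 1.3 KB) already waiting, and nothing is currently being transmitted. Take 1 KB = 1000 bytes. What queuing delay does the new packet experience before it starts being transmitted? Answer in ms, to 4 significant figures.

0.1733 ms

Each queued packet: L/R = 10400/120000000 = 0.0866667 ms.
2 queued → 0.173333 ms.
Queuing delay = 0.1733 ms.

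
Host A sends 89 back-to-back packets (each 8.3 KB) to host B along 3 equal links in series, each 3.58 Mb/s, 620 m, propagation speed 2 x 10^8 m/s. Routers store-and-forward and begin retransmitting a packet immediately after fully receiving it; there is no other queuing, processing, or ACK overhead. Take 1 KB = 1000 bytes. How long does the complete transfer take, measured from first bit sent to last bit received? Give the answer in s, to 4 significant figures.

Per-hop transmission t_tx = L/R = 66400/3580000 = 0.0185475 s.
Per-hop propagation t_prop = 620/200000000 = 3.1e-06 s.
Pipeline fill: first packet needs 3·t_tx to clear all hops; remaining 88 packets each add one t_tx.
Total = (3+89-1)·t_tx + 3·t_prop = 91·0.0185475 + 3·3.1e-06 = 1.688 s.

1.688 s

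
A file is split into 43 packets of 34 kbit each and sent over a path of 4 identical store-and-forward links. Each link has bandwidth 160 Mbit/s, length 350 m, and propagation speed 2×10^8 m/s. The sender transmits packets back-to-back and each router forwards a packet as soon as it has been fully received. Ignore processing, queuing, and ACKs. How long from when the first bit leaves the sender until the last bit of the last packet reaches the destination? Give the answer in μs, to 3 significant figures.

9780 μs

Per-hop transmission t_tx = L/R = 34000/160000000 = 212.5 μs.
Per-hop propagation t_prop = 350/200000000 = 1.75 μs.
Pipeline fill: first packet needs 4·t_tx to clear all hops; remaining 42 packets each add one t_tx.
Total = (4+43-1)·t_tx + 4·t_prop = 46·212.5 + 4·1.75 = 9780 μs.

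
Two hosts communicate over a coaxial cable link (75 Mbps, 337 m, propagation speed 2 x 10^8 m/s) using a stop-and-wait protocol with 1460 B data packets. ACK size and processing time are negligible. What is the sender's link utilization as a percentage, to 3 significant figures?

t_tx = L/R = 11680/75000000 = 0.000155733 s.
t_prop = 337/200000000 = 1.685e-06 s; RTT = 3.37e-06 s.
Cycle = t_tx + RTT = 0.000159103 s.
Utilization = t_tx / cycle = 0.000155733/0.000159103 = 97.9 %.

97.9 %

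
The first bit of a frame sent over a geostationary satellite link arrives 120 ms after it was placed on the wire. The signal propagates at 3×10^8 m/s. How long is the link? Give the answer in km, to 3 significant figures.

36000 km

d = s × t_prop = 300000000 × 0.12 = 36000 km.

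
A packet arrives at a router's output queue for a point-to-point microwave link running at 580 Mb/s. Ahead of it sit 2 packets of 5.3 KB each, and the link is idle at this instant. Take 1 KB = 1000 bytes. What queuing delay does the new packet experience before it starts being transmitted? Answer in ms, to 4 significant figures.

Each queued packet: L/R = 42400/580000000 = 0.0731034 ms.
2 queued → 0.146207 ms.
Queuing delay = 0.1462 ms.

0.1462 ms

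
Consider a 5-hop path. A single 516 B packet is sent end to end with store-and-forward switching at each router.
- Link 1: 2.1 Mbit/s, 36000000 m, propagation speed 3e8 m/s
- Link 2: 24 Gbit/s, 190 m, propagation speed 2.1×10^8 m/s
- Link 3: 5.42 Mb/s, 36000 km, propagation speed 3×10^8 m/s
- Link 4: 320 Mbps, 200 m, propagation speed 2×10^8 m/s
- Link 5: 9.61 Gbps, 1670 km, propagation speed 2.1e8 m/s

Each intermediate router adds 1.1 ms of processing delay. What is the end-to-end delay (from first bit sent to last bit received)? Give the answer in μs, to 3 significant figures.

255000 μs

L = 516 × 8 = 4128 bits.
Transmission delays (L/R per hop): 1965.71, 0.172, 761.624, 12.9, 0.429553 μs; sum = 2740.84 μs.
Propagation delays (d/s per hop): 120000, 0.904762, 120000, 1, 7952.38 μs; sum = 247954 μs.
Processing at 4 router(s): 4 × 1.1 ms = 4400 μs.
End-to-end = 255000 μs.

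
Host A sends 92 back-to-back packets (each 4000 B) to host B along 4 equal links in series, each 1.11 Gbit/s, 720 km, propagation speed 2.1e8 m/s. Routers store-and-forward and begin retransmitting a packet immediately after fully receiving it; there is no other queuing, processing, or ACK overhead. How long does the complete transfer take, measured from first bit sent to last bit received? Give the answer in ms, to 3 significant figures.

16.5 ms

Per-hop transmission t_tx = L/R = 32000/1110000000 = 0.0288288 ms.
Per-hop propagation t_prop = 720000/210000000 = 3.42857 ms.
Pipeline fill: first packet needs 4·t_tx to clear all hops; remaining 91 packets each add one t_tx.
Total = (4+92-1)·t_tx + 4·t_prop = 95·0.0288288 + 4·3.42857 = 16.5 ms.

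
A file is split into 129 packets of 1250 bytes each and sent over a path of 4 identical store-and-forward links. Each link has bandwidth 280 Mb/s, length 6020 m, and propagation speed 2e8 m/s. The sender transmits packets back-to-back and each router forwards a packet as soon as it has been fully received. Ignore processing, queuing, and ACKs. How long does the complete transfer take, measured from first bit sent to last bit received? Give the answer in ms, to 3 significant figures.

Per-hop transmission t_tx = L/R = 10000/280000000 = 0.0357143 ms.
Per-hop propagation t_prop = 6020/200000000 = 0.0301 ms.
Pipeline fill: first packet needs 4·t_tx to clear all hops; remaining 128 packets each add one t_tx.
Total = (4+129-1)·t_tx + 4·t_prop = 132·0.0357143 + 4·0.0301 = 4.83 ms.

4.83 ms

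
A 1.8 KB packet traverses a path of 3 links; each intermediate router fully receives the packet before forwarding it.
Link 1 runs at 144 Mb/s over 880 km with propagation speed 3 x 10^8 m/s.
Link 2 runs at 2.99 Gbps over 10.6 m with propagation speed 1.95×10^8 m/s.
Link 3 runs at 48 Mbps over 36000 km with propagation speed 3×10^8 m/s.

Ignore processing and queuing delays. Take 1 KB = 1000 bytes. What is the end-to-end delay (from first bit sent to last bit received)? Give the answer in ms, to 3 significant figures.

L = 14400 bits.
Transmission delays (L/R per hop): 0.1, 0.00481605, 0.3 ms; sum = 0.404816 ms.
Propagation delays (d/s per hop): 2.93333, 5.4359e-05, 120 ms; sum = 122.933 ms.
End-to-end = 123 ms.

123 ms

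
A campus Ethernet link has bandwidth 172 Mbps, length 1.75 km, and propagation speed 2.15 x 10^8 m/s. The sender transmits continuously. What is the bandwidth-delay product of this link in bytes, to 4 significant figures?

Propagation delay = 1750 / 215000000 = 8.13953e-06 s.
BDP = R × t_prop = 172000000 × 8.13953e-06 = 1400 bits.
In bytes: 1400/8 = 175.0 bytes.

175.0 bytes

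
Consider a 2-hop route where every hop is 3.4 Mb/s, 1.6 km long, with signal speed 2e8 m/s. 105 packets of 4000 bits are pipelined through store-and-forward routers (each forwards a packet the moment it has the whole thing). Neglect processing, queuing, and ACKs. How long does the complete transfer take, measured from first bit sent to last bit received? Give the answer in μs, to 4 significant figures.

124700 μs

Per-hop transmission t_tx = L/R = 4000/3400000 = 1176.47 μs.
Per-hop propagation t_prop = 1600/200000000 = 8 μs.
Pipeline fill: first packet needs 2·t_tx to clear all hops; remaining 104 packets each add one t_tx.
Total = (2+105-1)·t_tx + 2·t_prop = 106·1176.47 + 2·8 = 124700 μs.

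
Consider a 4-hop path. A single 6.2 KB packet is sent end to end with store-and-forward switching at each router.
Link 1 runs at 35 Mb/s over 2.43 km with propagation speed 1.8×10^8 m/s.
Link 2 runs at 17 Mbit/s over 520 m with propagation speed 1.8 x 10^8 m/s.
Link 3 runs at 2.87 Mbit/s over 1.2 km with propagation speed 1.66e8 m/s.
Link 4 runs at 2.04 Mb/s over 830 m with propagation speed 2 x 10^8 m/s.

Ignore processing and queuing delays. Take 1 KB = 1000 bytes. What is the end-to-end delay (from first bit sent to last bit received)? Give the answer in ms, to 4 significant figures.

L = 49600 bits.
Transmission delays (L/R per hop): 1.41714, 2.91765, 17.2822, 24.3137 ms; sum = 45.9307 ms.
Propagation delays (d/s per hop): 0.0135, 0.00288889, 0.00722892, 0.00415 ms; sum = 0.0277678 ms.
End-to-end = 45.96 ms.

45.96 ms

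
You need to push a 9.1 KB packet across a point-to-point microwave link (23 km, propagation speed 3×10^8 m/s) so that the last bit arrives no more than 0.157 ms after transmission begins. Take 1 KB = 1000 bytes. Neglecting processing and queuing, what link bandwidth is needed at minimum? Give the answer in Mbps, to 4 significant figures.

906.2 Mbps

L = 72800 bits.
Propagation delay = 23000 / 300000000 = 0.0766667 ms.
Transmission budget = 0.157 − 0.0766667 = 0.0803333 ms.
R ≥ L / t_tx = 72800 bits / 8.03333e-05 s = 906.2 Mbps.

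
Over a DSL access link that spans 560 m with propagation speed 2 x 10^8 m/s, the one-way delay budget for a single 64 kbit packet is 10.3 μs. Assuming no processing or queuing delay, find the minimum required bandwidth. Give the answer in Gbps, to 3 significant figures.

Propagation delay = 560 / 200000000 = 2.8 μs.
Transmission budget = 10.3 − 2.8 = 7.5 μs.
R ≥ L / t_tx = 64000 bits / 7.5e-06 s = 8.53 Gbps.

8.53 Gbps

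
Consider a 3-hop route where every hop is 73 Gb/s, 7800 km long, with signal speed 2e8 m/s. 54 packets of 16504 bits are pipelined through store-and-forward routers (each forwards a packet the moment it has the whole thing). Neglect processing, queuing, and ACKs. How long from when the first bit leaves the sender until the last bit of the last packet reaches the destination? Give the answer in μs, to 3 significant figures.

117000 μs

Per-hop transmission t_tx = L/R = 16504/73000000000 = 0.226082 μs.
Per-hop propagation t_prop = 7800000/200000000 = 39000 μs.
Pipeline fill: first packet needs 3·t_tx to clear all hops; remaining 53 packets each add one t_tx.
Total = (3+54-1)·t_tx + 3·t_prop = 56·0.226082 + 3·39000 = 117000 μs.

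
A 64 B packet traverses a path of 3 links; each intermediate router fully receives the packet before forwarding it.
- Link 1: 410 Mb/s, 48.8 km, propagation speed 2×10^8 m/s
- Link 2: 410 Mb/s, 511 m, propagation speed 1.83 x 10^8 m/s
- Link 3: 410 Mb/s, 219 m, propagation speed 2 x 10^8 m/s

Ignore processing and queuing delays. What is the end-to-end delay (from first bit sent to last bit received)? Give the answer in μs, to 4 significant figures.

251.6 μs

L = 64 × 8 = 512 bits.
Transmission delay per hop = L/R = 512/410000000 = 1.24878 μs; 3 hops → 3.74634 μs.
Propagation delays (d/s per hop): 244, 2.79235, 1.095 μs; sum = 247.887 μs.
End-to-end = 251.6 μs.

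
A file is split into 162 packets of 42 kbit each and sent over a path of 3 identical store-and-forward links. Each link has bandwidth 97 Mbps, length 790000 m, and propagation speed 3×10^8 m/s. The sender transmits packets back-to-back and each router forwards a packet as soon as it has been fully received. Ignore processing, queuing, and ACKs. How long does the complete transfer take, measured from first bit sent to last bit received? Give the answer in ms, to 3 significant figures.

Per-hop transmission t_tx = L/R = 42000/97000000 = 0.43299 ms.
Per-hop propagation t_prop = 790000/300000000 = 2.63333 ms.
Pipeline fill: first packet needs 3·t_tx to clear all hops; remaining 161 packets each add one t_tx.
Total = (3+162-1)·t_tx + 3·t_prop = 164·0.43299 + 3·2.63333 = 78.9 ms.

78.9 ms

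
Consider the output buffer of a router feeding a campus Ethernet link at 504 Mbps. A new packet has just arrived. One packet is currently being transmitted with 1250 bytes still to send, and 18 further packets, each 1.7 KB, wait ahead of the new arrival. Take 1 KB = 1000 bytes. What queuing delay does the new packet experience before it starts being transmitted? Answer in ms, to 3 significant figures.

0.506 ms

Each queued packet: L/R = 13600/504000000 = 0.0269841 ms.
18 queued → 0.485714 ms.
Plus remaining 10000 bits of current packet: 0.0198413 ms.
Queuing delay = 0.506 ms.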